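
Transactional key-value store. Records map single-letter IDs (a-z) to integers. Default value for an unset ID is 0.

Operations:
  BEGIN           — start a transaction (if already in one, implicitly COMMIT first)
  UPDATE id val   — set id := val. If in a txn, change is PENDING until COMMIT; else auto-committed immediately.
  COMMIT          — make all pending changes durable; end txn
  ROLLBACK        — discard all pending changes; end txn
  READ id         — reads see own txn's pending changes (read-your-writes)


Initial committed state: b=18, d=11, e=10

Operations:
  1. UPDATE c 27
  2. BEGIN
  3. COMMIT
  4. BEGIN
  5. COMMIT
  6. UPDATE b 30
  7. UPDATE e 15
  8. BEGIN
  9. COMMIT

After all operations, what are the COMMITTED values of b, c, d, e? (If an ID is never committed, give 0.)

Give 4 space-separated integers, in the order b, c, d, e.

Answer: 30 27 11 15

Derivation:
Initial committed: {b=18, d=11, e=10}
Op 1: UPDATE c=27 (auto-commit; committed c=27)
Op 2: BEGIN: in_txn=True, pending={}
Op 3: COMMIT: merged [] into committed; committed now {b=18, c=27, d=11, e=10}
Op 4: BEGIN: in_txn=True, pending={}
Op 5: COMMIT: merged [] into committed; committed now {b=18, c=27, d=11, e=10}
Op 6: UPDATE b=30 (auto-commit; committed b=30)
Op 7: UPDATE e=15 (auto-commit; committed e=15)
Op 8: BEGIN: in_txn=True, pending={}
Op 9: COMMIT: merged [] into committed; committed now {b=30, c=27, d=11, e=15}
Final committed: {b=30, c=27, d=11, e=15}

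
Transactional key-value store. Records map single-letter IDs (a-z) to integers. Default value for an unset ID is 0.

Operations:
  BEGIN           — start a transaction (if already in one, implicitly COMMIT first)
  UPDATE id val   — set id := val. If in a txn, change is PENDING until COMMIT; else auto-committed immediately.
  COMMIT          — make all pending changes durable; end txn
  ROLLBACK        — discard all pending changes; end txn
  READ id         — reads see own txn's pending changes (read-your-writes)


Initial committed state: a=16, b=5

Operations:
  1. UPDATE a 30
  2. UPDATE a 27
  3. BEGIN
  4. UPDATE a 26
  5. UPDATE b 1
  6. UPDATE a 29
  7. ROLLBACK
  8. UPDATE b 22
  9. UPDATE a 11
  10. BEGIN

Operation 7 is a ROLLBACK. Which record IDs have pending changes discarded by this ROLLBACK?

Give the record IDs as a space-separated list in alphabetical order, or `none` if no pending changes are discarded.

Initial committed: {a=16, b=5}
Op 1: UPDATE a=30 (auto-commit; committed a=30)
Op 2: UPDATE a=27 (auto-commit; committed a=27)
Op 3: BEGIN: in_txn=True, pending={}
Op 4: UPDATE a=26 (pending; pending now {a=26})
Op 5: UPDATE b=1 (pending; pending now {a=26, b=1})
Op 6: UPDATE a=29 (pending; pending now {a=29, b=1})
Op 7: ROLLBACK: discarded pending ['a', 'b']; in_txn=False
Op 8: UPDATE b=22 (auto-commit; committed b=22)
Op 9: UPDATE a=11 (auto-commit; committed a=11)
Op 10: BEGIN: in_txn=True, pending={}
ROLLBACK at op 7 discards: ['a', 'b']

Answer: a b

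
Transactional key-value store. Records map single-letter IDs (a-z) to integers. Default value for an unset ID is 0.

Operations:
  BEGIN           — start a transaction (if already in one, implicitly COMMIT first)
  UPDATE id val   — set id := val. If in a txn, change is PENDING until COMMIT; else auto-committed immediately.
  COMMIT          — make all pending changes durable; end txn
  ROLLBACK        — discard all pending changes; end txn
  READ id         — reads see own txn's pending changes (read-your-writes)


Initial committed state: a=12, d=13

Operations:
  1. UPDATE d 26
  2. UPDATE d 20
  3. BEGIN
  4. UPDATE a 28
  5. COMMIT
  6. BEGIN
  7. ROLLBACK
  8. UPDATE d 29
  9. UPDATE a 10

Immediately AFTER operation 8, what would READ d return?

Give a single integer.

Initial committed: {a=12, d=13}
Op 1: UPDATE d=26 (auto-commit; committed d=26)
Op 2: UPDATE d=20 (auto-commit; committed d=20)
Op 3: BEGIN: in_txn=True, pending={}
Op 4: UPDATE a=28 (pending; pending now {a=28})
Op 5: COMMIT: merged ['a'] into committed; committed now {a=28, d=20}
Op 6: BEGIN: in_txn=True, pending={}
Op 7: ROLLBACK: discarded pending []; in_txn=False
Op 8: UPDATE d=29 (auto-commit; committed d=29)
After op 8: visible(d) = 29 (pending={}, committed={a=28, d=29})

Answer: 29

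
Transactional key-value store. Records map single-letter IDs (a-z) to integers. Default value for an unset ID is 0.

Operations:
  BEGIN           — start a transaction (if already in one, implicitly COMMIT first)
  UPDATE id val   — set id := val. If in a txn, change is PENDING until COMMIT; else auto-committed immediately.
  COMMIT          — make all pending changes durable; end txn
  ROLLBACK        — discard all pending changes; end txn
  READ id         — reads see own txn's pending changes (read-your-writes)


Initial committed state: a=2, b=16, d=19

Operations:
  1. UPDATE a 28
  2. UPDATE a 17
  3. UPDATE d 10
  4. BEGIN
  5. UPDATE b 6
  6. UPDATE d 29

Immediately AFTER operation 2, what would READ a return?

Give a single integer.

Answer: 17

Derivation:
Initial committed: {a=2, b=16, d=19}
Op 1: UPDATE a=28 (auto-commit; committed a=28)
Op 2: UPDATE a=17 (auto-commit; committed a=17)
After op 2: visible(a) = 17 (pending={}, committed={a=17, b=16, d=19})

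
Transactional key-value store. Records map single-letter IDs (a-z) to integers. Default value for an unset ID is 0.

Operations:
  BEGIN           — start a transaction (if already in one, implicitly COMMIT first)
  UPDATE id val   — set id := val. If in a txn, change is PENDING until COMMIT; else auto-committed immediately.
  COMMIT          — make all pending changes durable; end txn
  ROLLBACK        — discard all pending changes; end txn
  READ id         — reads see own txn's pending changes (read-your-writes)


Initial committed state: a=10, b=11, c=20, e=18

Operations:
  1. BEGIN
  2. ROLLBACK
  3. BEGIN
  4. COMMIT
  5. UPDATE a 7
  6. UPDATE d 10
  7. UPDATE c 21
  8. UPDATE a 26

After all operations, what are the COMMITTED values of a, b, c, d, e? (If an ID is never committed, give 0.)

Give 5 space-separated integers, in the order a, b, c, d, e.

Answer: 26 11 21 10 18

Derivation:
Initial committed: {a=10, b=11, c=20, e=18}
Op 1: BEGIN: in_txn=True, pending={}
Op 2: ROLLBACK: discarded pending []; in_txn=False
Op 3: BEGIN: in_txn=True, pending={}
Op 4: COMMIT: merged [] into committed; committed now {a=10, b=11, c=20, e=18}
Op 5: UPDATE a=7 (auto-commit; committed a=7)
Op 6: UPDATE d=10 (auto-commit; committed d=10)
Op 7: UPDATE c=21 (auto-commit; committed c=21)
Op 8: UPDATE a=26 (auto-commit; committed a=26)
Final committed: {a=26, b=11, c=21, d=10, e=18}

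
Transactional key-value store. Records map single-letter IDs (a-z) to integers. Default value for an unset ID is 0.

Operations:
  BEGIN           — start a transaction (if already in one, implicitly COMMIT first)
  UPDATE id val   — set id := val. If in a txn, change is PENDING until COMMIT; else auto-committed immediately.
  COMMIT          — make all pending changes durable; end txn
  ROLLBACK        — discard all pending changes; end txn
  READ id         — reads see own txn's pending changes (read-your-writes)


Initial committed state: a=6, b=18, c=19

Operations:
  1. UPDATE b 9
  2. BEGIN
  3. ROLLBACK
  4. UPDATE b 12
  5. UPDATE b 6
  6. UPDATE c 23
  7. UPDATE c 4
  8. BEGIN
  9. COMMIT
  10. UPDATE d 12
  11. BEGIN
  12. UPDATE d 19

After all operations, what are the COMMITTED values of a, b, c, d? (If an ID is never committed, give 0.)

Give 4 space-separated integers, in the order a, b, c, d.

Initial committed: {a=6, b=18, c=19}
Op 1: UPDATE b=9 (auto-commit; committed b=9)
Op 2: BEGIN: in_txn=True, pending={}
Op 3: ROLLBACK: discarded pending []; in_txn=False
Op 4: UPDATE b=12 (auto-commit; committed b=12)
Op 5: UPDATE b=6 (auto-commit; committed b=6)
Op 6: UPDATE c=23 (auto-commit; committed c=23)
Op 7: UPDATE c=4 (auto-commit; committed c=4)
Op 8: BEGIN: in_txn=True, pending={}
Op 9: COMMIT: merged [] into committed; committed now {a=6, b=6, c=4}
Op 10: UPDATE d=12 (auto-commit; committed d=12)
Op 11: BEGIN: in_txn=True, pending={}
Op 12: UPDATE d=19 (pending; pending now {d=19})
Final committed: {a=6, b=6, c=4, d=12}

Answer: 6 6 4 12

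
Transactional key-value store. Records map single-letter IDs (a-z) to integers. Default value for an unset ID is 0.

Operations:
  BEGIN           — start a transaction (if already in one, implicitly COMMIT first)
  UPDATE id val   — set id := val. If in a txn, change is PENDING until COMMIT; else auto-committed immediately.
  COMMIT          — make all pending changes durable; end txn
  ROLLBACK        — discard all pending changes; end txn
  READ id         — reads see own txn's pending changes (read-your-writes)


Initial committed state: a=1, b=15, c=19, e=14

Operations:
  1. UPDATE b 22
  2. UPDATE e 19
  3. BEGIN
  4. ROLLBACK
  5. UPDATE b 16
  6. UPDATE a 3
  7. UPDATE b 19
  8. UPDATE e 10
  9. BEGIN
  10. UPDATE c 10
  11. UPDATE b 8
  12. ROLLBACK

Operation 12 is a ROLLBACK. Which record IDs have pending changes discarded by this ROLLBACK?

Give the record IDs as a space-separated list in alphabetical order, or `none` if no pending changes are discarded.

Answer: b c

Derivation:
Initial committed: {a=1, b=15, c=19, e=14}
Op 1: UPDATE b=22 (auto-commit; committed b=22)
Op 2: UPDATE e=19 (auto-commit; committed e=19)
Op 3: BEGIN: in_txn=True, pending={}
Op 4: ROLLBACK: discarded pending []; in_txn=False
Op 5: UPDATE b=16 (auto-commit; committed b=16)
Op 6: UPDATE a=3 (auto-commit; committed a=3)
Op 7: UPDATE b=19 (auto-commit; committed b=19)
Op 8: UPDATE e=10 (auto-commit; committed e=10)
Op 9: BEGIN: in_txn=True, pending={}
Op 10: UPDATE c=10 (pending; pending now {c=10})
Op 11: UPDATE b=8 (pending; pending now {b=8, c=10})
Op 12: ROLLBACK: discarded pending ['b', 'c']; in_txn=False
ROLLBACK at op 12 discards: ['b', 'c']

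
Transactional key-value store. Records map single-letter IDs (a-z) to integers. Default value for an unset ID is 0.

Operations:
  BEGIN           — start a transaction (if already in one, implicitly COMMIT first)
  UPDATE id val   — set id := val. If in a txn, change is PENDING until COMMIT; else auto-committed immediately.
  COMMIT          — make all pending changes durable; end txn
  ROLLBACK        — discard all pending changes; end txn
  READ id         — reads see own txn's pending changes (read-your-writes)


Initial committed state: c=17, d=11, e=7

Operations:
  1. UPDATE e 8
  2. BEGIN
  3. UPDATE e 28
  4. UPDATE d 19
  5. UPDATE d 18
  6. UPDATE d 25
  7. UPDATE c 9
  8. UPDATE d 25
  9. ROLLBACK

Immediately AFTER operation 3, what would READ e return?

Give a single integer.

Initial committed: {c=17, d=11, e=7}
Op 1: UPDATE e=8 (auto-commit; committed e=8)
Op 2: BEGIN: in_txn=True, pending={}
Op 3: UPDATE e=28 (pending; pending now {e=28})
After op 3: visible(e) = 28 (pending={e=28}, committed={c=17, d=11, e=8})

Answer: 28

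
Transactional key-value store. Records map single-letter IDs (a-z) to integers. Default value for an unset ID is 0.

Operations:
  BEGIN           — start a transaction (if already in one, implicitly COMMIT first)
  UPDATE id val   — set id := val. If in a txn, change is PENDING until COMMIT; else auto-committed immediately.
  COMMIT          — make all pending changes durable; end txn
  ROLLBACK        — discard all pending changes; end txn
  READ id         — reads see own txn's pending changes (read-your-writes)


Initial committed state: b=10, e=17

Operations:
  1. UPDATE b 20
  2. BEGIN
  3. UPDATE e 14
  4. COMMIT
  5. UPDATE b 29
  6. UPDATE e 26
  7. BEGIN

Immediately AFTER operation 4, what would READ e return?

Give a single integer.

Initial committed: {b=10, e=17}
Op 1: UPDATE b=20 (auto-commit; committed b=20)
Op 2: BEGIN: in_txn=True, pending={}
Op 3: UPDATE e=14 (pending; pending now {e=14})
Op 4: COMMIT: merged ['e'] into committed; committed now {b=20, e=14}
After op 4: visible(e) = 14 (pending={}, committed={b=20, e=14})

Answer: 14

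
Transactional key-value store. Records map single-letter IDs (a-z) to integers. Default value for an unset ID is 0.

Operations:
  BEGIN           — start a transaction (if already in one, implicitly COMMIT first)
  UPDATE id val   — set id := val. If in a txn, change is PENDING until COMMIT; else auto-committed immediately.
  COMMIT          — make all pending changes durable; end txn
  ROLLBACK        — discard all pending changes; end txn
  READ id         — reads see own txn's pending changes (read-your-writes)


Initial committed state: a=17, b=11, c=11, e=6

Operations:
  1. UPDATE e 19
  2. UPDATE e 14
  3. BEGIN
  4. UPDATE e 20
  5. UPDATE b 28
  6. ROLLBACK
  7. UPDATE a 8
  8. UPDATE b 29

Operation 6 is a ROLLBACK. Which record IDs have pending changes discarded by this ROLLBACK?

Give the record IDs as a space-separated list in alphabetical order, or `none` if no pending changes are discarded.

Answer: b e

Derivation:
Initial committed: {a=17, b=11, c=11, e=6}
Op 1: UPDATE e=19 (auto-commit; committed e=19)
Op 2: UPDATE e=14 (auto-commit; committed e=14)
Op 3: BEGIN: in_txn=True, pending={}
Op 4: UPDATE e=20 (pending; pending now {e=20})
Op 5: UPDATE b=28 (pending; pending now {b=28, e=20})
Op 6: ROLLBACK: discarded pending ['b', 'e']; in_txn=False
Op 7: UPDATE a=8 (auto-commit; committed a=8)
Op 8: UPDATE b=29 (auto-commit; committed b=29)
ROLLBACK at op 6 discards: ['b', 'e']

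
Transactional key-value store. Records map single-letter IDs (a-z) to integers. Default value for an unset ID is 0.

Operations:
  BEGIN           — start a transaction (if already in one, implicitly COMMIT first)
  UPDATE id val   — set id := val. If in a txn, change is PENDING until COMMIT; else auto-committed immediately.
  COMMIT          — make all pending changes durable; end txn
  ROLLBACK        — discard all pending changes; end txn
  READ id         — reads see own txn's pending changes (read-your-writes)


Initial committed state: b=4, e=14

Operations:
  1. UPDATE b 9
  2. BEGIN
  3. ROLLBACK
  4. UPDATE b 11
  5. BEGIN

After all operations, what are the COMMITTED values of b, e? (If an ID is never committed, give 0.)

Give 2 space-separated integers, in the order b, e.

Initial committed: {b=4, e=14}
Op 1: UPDATE b=9 (auto-commit; committed b=9)
Op 2: BEGIN: in_txn=True, pending={}
Op 3: ROLLBACK: discarded pending []; in_txn=False
Op 4: UPDATE b=11 (auto-commit; committed b=11)
Op 5: BEGIN: in_txn=True, pending={}
Final committed: {b=11, e=14}

Answer: 11 14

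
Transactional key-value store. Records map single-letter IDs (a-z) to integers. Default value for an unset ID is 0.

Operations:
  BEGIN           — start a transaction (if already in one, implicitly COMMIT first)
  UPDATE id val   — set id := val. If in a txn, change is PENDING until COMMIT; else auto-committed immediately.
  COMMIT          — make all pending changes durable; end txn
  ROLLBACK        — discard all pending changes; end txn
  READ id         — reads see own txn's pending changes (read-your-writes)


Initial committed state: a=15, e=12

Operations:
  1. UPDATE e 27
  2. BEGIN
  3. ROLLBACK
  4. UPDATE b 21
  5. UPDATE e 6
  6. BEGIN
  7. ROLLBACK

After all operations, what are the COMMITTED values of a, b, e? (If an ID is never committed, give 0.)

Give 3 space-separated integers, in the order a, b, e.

Answer: 15 21 6

Derivation:
Initial committed: {a=15, e=12}
Op 1: UPDATE e=27 (auto-commit; committed e=27)
Op 2: BEGIN: in_txn=True, pending={}
Op 3: ROLLBACK: discarded pending []; in_txn=False
Op 4: UPDATE b=21 (auto-commit; committed b=21)
Op 5: UPDATE e=6 (auto-commit; committed e=6)
Op 6: BEGIN: in_txn=True, pending={}
Op 7: ROLLBACK: discarded pending []; in_txn=False
Final committed: {a=15, b=21, e=6}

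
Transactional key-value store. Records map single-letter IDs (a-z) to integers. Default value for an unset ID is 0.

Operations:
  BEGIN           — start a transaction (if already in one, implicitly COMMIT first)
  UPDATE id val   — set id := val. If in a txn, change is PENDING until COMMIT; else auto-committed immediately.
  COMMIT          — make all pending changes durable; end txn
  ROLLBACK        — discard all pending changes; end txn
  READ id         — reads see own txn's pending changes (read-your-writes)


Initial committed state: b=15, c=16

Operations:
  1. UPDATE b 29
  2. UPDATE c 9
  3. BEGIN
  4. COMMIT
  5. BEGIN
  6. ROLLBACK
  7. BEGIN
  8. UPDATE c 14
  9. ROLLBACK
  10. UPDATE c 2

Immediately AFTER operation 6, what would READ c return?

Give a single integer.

Initial committed: {b=15, c=16}
Op 1: UPDATE b=29 (auto-commit; committed b=29)
Op 2: UPDATE c=9 (auto-commit; committed c=9)
Op 3: BEGIN: in_txn=True, pending={}
Op 4: COMMIT: merged [] into committed; committed now {b=29, c=9}
Op 5: BEGIN: in_txn=True, pending={}
Op 6: ROLLBACK: discarded pending []; in_txn=False
After op 6: visible(c) = 9 (pending={}, committed={b=29, c=9})

Answer: 9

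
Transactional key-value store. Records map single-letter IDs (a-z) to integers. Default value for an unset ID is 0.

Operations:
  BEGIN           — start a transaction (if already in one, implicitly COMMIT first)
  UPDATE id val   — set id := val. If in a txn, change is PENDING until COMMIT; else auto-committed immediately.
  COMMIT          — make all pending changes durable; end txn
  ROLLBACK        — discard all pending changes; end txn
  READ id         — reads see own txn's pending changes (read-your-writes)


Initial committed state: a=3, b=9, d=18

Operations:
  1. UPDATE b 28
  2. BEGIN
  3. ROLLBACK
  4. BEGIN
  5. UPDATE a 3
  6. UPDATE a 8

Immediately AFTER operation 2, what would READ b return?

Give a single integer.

Answer: 28

Derivation:
Initial committed: {a=3, b=9, d=18}
Op 1: UPDATE b=28 (auto-commit; committed b=28)
Op 2: BEGIN: in_txn=True, pending={}
After op 2: visible(b) = 28 (pending={}, committed={a=3, b=28, d=18})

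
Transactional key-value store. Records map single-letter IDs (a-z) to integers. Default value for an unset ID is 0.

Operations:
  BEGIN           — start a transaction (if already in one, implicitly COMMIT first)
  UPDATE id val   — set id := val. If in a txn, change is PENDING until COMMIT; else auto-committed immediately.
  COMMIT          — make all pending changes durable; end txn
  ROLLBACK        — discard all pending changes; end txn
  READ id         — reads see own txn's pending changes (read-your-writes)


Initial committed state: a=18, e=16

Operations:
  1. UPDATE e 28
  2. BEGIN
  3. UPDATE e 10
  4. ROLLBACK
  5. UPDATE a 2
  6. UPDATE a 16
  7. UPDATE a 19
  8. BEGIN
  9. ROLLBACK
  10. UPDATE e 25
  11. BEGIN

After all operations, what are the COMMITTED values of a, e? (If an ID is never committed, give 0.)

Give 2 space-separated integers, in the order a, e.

Answer: 19 25

Derivation:
Initial committed: {a=18, e=16}
Op 1: UPDATE e=28 (auto-commit; committed e=28)
Op 2: BEGIN: in_txn=True, pending={}
Op 3: UPDATE e=10 (pending; pending now {e=10})
Op 4: ROLLBACK: discarded pending ['e']; in_txn=False
Op 5: UPDATE a=2 (auto-commit; committed a=2)
Op 6: UPDATE a=16 (auto-commit; committed a=16)
Op 7: UPDATE a=19 (auto-commit; committed a=19)
Op 8: BEGIN: in_txn=True, pending={}
Op 9: ROLLBACK: discarded pending []; in_txn=False
Op 10: UPDATE e=25 (auto-commit; committed e=25)
Op 11: BEGIN: in_txn=True, pending={}
Final committed: {a=19, e=25}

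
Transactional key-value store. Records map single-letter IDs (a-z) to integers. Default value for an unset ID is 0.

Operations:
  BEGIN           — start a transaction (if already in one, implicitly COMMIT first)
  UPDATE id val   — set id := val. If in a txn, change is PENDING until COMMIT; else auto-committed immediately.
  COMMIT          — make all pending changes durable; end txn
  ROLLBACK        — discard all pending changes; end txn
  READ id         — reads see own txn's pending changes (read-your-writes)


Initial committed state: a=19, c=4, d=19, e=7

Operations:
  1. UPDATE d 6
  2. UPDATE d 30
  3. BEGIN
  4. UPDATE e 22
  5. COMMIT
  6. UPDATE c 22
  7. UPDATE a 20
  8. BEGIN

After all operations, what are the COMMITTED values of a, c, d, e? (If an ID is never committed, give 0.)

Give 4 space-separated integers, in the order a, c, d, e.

Answer: 20 22 30 22

Derivation:
Initial committed: {a=19, c=4, d=19, e=7}
Op 1: UPDATE d=6 (auto-commit; committed d=6)
Op 2: UPDATE d=30 (auto-commit; committed d=30)
Op 3: BEGIN: in_txn=True, pending={}
Op 4: UPDATE e=22 (pending; pending now {e=22})
Op 5: COMMIT: merged ['e'] into committed; committed now {a=19, c=4, d=30, e=22}
Op 6: UPDATE c=22 (auto-commit; committed c=22)
Op 7: UPDATE a=20 (auto-commit; committed a=20)
Op 8: BEGIN: in_txn=True, pending={}
Final committed: {a=20, c=22, d=30, e=22}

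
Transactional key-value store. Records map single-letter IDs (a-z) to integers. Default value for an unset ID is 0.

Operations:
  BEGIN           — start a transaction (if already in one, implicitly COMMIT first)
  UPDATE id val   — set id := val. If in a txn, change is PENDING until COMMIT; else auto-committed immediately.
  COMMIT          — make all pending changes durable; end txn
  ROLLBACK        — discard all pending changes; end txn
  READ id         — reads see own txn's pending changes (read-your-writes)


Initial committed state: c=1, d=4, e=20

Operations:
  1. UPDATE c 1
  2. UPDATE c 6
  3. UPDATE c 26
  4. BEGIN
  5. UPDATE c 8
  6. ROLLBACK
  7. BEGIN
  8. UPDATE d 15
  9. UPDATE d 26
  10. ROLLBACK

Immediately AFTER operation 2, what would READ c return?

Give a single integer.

Answer: 6

Derivation:
Initial committed: {c=1, d=4, e=20}
Op 1: UPDATE c=1 (auto-commit; committed c=1)
Op 2: UPDATE c=6 (auto-commit; committed c=6)
After op 2: visible(c) = 6 (pending={}, committed={c=6, d=4, e=20})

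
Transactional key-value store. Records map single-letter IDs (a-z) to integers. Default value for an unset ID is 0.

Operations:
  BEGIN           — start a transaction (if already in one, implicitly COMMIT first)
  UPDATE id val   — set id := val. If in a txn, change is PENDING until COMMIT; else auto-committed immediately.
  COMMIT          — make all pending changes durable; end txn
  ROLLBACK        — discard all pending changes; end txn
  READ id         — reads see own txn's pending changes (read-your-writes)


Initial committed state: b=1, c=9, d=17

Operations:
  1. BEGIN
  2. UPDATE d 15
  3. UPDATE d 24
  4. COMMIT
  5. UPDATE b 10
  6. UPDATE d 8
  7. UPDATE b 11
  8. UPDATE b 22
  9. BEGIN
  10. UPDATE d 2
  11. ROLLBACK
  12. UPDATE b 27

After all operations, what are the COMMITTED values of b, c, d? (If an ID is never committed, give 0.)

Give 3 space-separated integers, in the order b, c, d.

Answer: 27 9 8

Derivation:
Initial committed: {b=1, c=9, d=17}
Op 1: BEGIN: in_txn=True, pending={}
Op 2: UPDATE d=15 (pending; pending now {d=15})
Op 3: UPDATE d=24 (pending; pending now {d=24})
Op 4: COMMIT: merged ['d'] into committed; committed now {b=1, c=9, d=24}
Op 5: UPDATE b=10 (auto-commit; committed b=10)
Op 6: UPDATE d=8 (auto-commit; committed d=8)
Op 7: UPDATE b=11 (auto-commit; committed b=11)
Op 8: UPDATE b=22 (auto-commit; committed b=22)
Op 9: BEGIN: in_txn=True, pending={}
Op 10: UPDATE d=2 (pending; pending now {d=2})
Op 11: ROLLBACK: discarded pending ['d']; in_txn=False
Op 12: UPDATE b=27 (auto-commit; committed b=27)
Final committed: {b=27, c=9, d=8}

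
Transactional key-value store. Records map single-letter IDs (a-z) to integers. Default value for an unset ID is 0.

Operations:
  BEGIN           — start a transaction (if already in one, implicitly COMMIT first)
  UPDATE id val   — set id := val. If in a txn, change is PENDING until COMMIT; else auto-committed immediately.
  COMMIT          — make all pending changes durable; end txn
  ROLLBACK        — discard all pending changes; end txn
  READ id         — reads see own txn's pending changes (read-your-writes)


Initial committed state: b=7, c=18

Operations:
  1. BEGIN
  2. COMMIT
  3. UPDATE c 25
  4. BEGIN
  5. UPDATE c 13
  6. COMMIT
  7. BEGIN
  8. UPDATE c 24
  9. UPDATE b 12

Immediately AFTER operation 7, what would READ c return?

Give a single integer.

Answer: 13

Derivation:
Initial committed: {b=7, c=18}
Op 1: BEGIN: in_txn=True, pending={}
Op 2: COMMIT: merged [] into committed; committed now {b=7, c=18}
Op 3: UPDATE c=25 (auto-commit; committed c=25)
Op 4: BEGIN: in_txn=True, pending={}
Op 5: UPDATE c=13 (pending; pending now {c=13})
Op 6: COMMIT: merged ['c'] into committed; committed now {b=7, c=13}
Op 7: BEGIN: in_txn=True, pending={}
After op 7: visible(c) = 13 (pending={}, committed={b=7, c=13})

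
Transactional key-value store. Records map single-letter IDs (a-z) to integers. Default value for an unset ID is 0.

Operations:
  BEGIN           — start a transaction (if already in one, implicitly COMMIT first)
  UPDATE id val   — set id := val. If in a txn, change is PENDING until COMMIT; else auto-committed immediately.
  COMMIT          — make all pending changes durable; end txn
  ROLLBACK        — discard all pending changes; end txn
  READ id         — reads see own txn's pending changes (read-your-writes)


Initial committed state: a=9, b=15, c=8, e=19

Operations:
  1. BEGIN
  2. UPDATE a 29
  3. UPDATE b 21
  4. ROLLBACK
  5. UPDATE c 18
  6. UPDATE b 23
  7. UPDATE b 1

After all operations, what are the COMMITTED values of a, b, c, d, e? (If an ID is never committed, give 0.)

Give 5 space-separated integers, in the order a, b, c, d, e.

Initial committed: {a=9, b=15, c=8, e=19}
Op 1: BEGIN: in_txn=True, pending={}
Op 2: UPDATE a=29 (pending; pending now {a=29})
Op 3: UPDATE b=21 (pending; pending now {a=29, b=21})
Op 4: ROLLBACK: discarded pending ['a', 'b']; in_txn=False
Op 5: UPDATE c=18 (auto-commit; committed c=18)
Op 6: UPDATE b=23 (auto-commit; committed b=23)
Op 7: UPDATE b=1 (auto-commit; committed b=1)
Final committed: {a=9, b=1, c=18, e=19}

Answer: 9 1 18 0 19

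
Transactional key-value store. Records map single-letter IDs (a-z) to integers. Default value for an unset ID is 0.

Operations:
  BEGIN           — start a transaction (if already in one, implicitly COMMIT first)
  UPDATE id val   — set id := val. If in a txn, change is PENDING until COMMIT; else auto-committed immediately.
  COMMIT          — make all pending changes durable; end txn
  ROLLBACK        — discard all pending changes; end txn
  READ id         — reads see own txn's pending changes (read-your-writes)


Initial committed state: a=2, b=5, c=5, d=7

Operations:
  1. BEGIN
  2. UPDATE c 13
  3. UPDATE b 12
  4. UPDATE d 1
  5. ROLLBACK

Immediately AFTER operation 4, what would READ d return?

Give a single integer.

Initial committed: {a=2, b=5, c=5, d=7}
Op 1: BEGIN: in_txn=True, pending={}
Op 2: UPDATE c=13 (pending; pending now {c=13})
Op 3: UPDATE b=12 (pending; pending now {b=12, c=13})
Op 4: UPDATE d=1 (pending; pending now {b=12, c=13, d=1})
After op 4: visible(d) = 1 (pending={b=12, c=13, d=1}, committed={a=2, b=5, c=5, d=7})

Answer: 1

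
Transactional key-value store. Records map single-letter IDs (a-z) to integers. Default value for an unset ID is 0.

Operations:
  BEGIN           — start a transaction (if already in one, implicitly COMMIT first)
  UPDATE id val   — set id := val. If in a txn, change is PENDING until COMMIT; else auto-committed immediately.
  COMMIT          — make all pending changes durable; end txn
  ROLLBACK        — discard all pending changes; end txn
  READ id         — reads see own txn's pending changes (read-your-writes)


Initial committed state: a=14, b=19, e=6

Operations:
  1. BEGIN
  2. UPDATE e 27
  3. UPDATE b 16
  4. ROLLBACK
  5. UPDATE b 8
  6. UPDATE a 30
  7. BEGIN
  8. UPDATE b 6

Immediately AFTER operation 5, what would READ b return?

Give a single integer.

Initial committed: {a=14, b=19, e=6}
Op 1: BEGIN: in_txn=True, pending={}
Op 2: UPDATE e=27 (pending; pending now {e=27})
Op 3: UPDATE b=16 (pending; pending now {b=16, e=27})
Op 4: ROLLBACK: discarded pending ['b', 'e']; in_txn=False
Op 5: UPDATE b=8 (auto-commit; committed b=8)
After op 5: visible(b) = 8 (pending={}, committed={a=14, b=8, e=6})

Answer: 8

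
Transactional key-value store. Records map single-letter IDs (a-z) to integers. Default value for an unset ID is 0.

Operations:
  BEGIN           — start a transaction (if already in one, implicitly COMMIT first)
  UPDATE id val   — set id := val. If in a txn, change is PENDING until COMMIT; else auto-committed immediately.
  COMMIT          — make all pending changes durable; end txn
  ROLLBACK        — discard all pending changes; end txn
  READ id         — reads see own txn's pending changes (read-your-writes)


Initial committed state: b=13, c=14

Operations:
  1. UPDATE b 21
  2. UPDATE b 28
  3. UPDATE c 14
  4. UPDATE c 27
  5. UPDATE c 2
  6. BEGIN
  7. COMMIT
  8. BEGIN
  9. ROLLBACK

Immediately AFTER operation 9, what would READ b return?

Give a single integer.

Initial committed: {b=13, c=14}
Op 1: UPDATE b=21 (auto-commit; committed b=21)
Op 2: UPDATE b=28 (auto-commit; committed b=28)
Op 3: UPDATE c=14 (auto-commit; committed c=14)
Op 4: UPDATE c=27 (auto-commit; committed c=27)
Op 5: UPDATE c=2 (auto-commit; committed c=2)
Op 6: BEGIN: in_txn=True, pending={}
Op 7: COMMIT: merged [] into committed; committed now {b=28, c=2}
Op 8: BEGIN: in_txn=True, pending={}
Op 9: ROLLBACK: discarded pending []; in_txn=False
After op 9: visible(b) = 28 (pending={}, committed={b=28, c=2})

Answer: 28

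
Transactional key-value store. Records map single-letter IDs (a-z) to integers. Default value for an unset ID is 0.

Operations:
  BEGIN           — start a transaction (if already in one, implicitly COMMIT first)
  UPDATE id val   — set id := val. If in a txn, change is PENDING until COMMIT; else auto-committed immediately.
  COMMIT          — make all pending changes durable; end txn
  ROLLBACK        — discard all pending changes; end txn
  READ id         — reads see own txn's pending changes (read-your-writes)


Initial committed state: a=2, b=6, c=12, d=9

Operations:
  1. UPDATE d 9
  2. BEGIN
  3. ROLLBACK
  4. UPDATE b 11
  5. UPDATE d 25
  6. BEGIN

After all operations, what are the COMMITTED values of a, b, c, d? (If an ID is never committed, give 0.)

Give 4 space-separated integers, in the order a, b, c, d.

Answer: 2 11 12 25

Derivation:
Initial committed: {a=2, b=6, c=12, d=9}
Op 1: UPDATE d=9 (auto-commit; committed d=9)
Op 2: BEGIN: in_txn=True, pending={}
Op 3: ROLLBACK: discarded pending []; in_txn=False
Op 4: UPDATE b=11 (auto-commit; committed b=11)
Op 5: UPDATE d=25 (auto-commit; committed d=25)
Op 6: BEGIN: in_txn=True, pending={}
Final committed: {a=2, b=11, c=12, d=25}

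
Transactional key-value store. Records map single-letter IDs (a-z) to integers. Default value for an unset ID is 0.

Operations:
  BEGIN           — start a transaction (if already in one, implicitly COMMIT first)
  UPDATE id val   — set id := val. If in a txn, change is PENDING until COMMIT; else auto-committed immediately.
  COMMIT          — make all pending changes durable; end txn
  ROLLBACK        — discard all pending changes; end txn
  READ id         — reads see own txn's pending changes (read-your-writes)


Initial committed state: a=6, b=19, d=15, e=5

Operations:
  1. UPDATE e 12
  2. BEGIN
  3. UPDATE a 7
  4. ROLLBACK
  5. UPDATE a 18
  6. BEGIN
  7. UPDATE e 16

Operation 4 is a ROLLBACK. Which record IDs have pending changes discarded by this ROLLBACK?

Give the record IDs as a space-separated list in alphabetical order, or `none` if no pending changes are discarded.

Initial committed: {a=6, b=19, d=15, e=5}
Op 1: UPDATE e=12 (auto-commit; committed e=12)
Op 2: BEGIN: in_txn=True, pending={}
Op 3: UPDATE a=7 (pending; pending now {a=7})
Op 4: ROLLBACK: discarded pending ['a']; in_txn=False
Op 5: UPDATE a=18 (auto-commit; committed a=18)
Op 6: BEGIN: in_txn=True, pending={}
Op 7: UPDATE e=16 (pending; pending now {e=16})
ROLLBACK at op 4 discards: ['a']

Answer: a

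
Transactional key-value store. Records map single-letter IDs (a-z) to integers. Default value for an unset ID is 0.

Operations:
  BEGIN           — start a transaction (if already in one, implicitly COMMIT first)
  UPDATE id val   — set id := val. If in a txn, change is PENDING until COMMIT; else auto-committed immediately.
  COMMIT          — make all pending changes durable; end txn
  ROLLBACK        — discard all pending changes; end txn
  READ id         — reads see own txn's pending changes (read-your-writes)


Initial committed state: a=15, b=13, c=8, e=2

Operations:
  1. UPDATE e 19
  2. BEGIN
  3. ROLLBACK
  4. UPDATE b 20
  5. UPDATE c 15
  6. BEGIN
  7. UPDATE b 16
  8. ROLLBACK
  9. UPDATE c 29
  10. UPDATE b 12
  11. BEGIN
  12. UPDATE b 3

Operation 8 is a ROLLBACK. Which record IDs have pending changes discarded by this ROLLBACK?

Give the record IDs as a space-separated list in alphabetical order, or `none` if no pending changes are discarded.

Answer: b

Derivation:
Initial committed: {a=15, b=13, c=8, e=2}
Op 1: UPDATE e=19 (auto-commit; committed e=19)
Op 2: BEGIN: in_txn=True, pending={}
Op 3: ROLLBACK: discarded pending []; in_txn=False
Op 4: UPDATE b=20 (auto-commit; committed b=20)
Op 5: UPDATE c=15 (auto-commit; committed c=15)
Op 6: BEGIN: in_txn=True, pending={}
Op 7: UPDATE b=16 (pending; pending now {b=16})
Op 8: ROLLBACK: discarded pending ['b']; in_txn=False
Op 9: UPDATE c=29 (auto-commit; committed c=29)
Op 10: UPDATE b=12 (auto-commit; committed b=12)
Op 11: BEGIN: in_txn=True, pending={}
Op 12: UPDATE b=3 (pending; pending now {b=3})
ROLLBACK at op 8 discards: ['b']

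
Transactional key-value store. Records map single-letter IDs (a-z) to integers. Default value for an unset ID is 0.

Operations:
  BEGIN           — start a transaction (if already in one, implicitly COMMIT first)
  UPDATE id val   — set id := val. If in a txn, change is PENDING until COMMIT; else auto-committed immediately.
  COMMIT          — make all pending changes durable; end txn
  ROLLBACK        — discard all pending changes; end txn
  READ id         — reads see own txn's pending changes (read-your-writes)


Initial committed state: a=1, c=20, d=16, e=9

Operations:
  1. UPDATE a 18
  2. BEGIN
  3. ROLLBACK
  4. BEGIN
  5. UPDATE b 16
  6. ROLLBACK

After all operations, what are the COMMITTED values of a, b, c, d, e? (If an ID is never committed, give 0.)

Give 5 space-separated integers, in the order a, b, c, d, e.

Initial committed: {a=1, c=20, d=16, e=9}
Op 1: UPDATE a=18 (auto-commit; committed a=18)
Op 2: BEGIN: in_txn=True, pending={}
Op 3: ROLLBACK: discarded pending []; in_txn=False
Op 4: BEGIN: in_txn=True, pending={}
Op 5: UPDATE b=16 (pending; pending now {b=16})
Op 6: ROLLBACK: discarded pending ['b']; in_txn=False
Final committed: {a=18, c=20, d=16, e=9}

Answer: 18 0 20 16 9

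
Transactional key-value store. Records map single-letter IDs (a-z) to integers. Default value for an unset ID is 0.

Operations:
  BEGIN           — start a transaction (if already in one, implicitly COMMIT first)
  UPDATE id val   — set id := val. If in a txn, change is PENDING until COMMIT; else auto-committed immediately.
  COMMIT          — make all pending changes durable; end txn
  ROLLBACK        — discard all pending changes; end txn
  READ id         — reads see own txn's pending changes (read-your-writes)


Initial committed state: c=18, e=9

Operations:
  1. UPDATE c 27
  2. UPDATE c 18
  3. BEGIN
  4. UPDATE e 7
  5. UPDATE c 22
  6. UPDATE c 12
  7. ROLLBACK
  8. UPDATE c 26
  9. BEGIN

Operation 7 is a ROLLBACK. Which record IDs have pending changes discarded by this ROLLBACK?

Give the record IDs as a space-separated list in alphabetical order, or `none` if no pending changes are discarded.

Initial committed: {c=18, e=9}
Op 1: UPDATE c=27 (auto-commit; committed c=27)
Op 2: UPDATE c=18 (auto-commit; committed c=18)
Op 3: BEGIN: in_txn=True, pending={}
Op 4: UPDATE e=7 (pending; pending now {e=7})
Op 5: UPDATE c=22 (pending; pending now {c=22, e=7})
Op 6: UPDATE c=12 (pending; pending now {c=12, e=7})
Op 7: ROLLBACK: discarded pending ['c', 'e']; in_txn=False
Op 8: UPDATE c=26 (auto-commit; committed c=26)
Op 9: BEGIN: in_txn=True, pending={}
ROLLBACK at op 7 discards: ['c', 'e']

Answer: c e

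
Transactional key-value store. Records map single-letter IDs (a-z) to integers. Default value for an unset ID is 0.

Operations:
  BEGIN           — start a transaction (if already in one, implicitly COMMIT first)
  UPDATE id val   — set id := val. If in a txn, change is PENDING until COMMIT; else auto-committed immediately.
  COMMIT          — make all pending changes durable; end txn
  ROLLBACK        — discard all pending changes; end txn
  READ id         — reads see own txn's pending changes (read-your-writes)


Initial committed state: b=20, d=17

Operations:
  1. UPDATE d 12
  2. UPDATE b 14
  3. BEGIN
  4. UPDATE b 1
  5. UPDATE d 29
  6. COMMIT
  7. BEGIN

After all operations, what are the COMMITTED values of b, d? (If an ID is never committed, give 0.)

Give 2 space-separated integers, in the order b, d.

Initial committed: {b=20, d=17}
Op 1: UPDATE d=12 (auto-commit; committed d=12)
Op 2: UPDATE b=14 (auto-commit; committed b=14)
Op 3: BEGIN: in_txn=True, pending={}
Op 4: UPDATE b=1 (pending; pending now {b=1})
Op 5: UPDATE d=29 (pending; pending now {b=1, d=29})
Op 6: COMMIT: merged ['b', 'd'] into committed; committed now {b=1, d=29}
Op 7: BEGIN: in_txn=True, pending={}
Final committed: {b=1, d=29}

Answer: 1 29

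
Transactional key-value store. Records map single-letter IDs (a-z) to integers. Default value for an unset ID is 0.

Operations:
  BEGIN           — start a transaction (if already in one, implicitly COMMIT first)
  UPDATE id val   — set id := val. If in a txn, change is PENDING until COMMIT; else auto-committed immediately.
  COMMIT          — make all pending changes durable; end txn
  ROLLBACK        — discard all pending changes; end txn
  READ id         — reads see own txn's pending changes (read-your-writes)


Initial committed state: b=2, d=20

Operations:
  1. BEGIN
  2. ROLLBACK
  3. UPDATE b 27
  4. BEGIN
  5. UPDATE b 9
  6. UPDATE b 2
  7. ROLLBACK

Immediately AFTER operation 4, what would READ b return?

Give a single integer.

Initial committed: {b=2, d=20}
Op 1: BEGIN: in_txn=True, pending={}
Op 2: ROLLBACK: discarded pending []; in_txn=False
Op 3: UPDATE b=27 (auto-commit; committed b=27)
Op 4: BEGIN: in_txn=True, pending={}
After op 4: visible(b) = 27 (pending={}, committed={b=27, d=20})

Answer: 27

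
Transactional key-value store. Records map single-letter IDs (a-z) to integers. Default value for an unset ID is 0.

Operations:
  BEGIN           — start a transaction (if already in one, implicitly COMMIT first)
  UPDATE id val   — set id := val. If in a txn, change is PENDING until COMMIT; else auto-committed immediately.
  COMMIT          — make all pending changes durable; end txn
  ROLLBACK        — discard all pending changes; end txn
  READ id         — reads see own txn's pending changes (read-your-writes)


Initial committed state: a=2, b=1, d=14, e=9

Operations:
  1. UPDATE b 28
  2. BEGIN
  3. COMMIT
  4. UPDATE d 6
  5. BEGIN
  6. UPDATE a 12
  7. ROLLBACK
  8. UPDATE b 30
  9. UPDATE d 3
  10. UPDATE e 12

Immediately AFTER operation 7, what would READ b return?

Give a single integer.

Initial committed: {a=2, b=1, d=14, e=9}
Op 1: UPDATE b=28 (auto-commit; committed b=28)
Op 2: BEGIN: in_txn=True, pending={}
Op 3: COMMIT: merged [] into committed; committed now {a=2, b=28, d=14, e=9}
Op 4: UPDATE d=6 (auto-commit; committed d=6)
Op 5: BEGIN: in_txn=True, pending={}
Op 6: UPDATE a=12 (pending; pending now {a=12})
Op 7: ROLLBACK: discarded pending ['a']; in_txn=False
After op 7: visible(b) = 28 (pending={}, committed={a=2, b=28, d=6, e=9})

Answer: 28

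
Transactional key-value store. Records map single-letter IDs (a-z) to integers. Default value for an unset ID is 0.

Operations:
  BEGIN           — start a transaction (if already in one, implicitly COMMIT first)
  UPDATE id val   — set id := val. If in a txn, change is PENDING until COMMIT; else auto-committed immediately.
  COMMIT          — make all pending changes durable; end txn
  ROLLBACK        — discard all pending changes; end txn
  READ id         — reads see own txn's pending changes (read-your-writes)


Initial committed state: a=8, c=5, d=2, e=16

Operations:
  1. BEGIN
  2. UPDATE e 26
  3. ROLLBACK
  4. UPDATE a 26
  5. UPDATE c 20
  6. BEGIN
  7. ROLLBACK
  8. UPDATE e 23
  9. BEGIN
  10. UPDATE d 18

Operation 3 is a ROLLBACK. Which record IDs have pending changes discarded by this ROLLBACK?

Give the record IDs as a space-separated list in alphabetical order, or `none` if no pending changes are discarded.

Initial committed: {a=8, c=5, d=2, e=16}
Op 1: BEGIN: in_txn=True, pending={}
Op 2: UPDATE e=26 (pending; pending now {e=26})
Op 3: ROLLBACK: discarded pending ['e']; in_txn=False
Op 4: UPDATE a=26 (auto-commit; committed a=26)
Op 5: UPDATE c=20 (auto-commit; committed c=20)
Op 6: BEGIN: in_txn=True, pending={}
Op 7: ROLLBACK: discarded pending []; in_txn=False
Op 8: UPDATE e=23 (auto-commit; committed e=23)
Op 9: BEGIN: in_txn=True, pending={}
Op 10: UPDATE d=18 (pending; pending now {d=18})
ROLLBACK at op 3 discards: ['e']

Answer: e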